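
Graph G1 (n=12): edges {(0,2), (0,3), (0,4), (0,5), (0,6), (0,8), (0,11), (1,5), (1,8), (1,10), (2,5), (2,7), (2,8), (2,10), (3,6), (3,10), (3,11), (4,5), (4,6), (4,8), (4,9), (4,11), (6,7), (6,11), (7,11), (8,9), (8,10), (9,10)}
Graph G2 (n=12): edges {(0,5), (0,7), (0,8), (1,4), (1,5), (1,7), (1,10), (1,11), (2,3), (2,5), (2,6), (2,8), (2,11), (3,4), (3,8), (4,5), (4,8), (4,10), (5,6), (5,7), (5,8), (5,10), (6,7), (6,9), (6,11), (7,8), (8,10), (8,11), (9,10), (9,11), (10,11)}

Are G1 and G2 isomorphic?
No, not isomorphic

The graphs are NOT isomorphic.

Degrees in G1: deg(0)=7, deg(1)=3, deg(2)=5, deg(3)=4, deg(4)=6, deg(5)=4, deg(6)=5, deg(7)=3, deg(8)=6, deg(9)=3, deg(10)=5, deg(11)=5.
Sorted degree sequence of G1: [7, 6, 6, 5, 5, 5, 5, 4, 4, 3, 3, 3].
Degrees in G2: deg(0)=3, deg(1)=5, deg(2)=5, deg(3)=3, deg(4)=5, deg(5)=8, deg(6)=5, deg(7)=5, deg(8)=8, deg(9)=3, deg(10)=6, deg(11)=6.
Sorted degree sequence of G2: [8, 8, 6, 6, 5, 5, 5, 5, 5, 3, 3, 3].
The (sorted) degree sequence is an isomorphism invariant, so since G1 and G2 have different degree sequences they cannot be isomorphic.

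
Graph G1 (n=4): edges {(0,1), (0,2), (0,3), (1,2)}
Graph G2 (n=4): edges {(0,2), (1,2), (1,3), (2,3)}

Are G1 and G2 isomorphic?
Yes, isomorphic

The graphs are isomorphic.
One valid mapping φ: V(G1) → V(G2): 0→2, 1→3, 2→1, 3→0

Verify φ preserves adjacency — for each edge of G1, its image is an edge of G2:
  (0,1) → (φ(0),φ(1)) = (2,3) ∈ E(G2) ✓
  (0,2) → (φ(0),φ(2)) = (1,2) ∈ E(G2) ✓
  (0,3) → (φ(0),φ(3)) = (0,2) ∈ E(G2) ✓
  (1,2) → (φ(1),φ(2)) = (1,3) ∈ E(G2) ✓
All 4 edges of G1 map to edges of G2, and |E(G1)| = |E(G2)| = 4, so φ is a bijection on edges as well as vertices. Hence G1 ≅ G2.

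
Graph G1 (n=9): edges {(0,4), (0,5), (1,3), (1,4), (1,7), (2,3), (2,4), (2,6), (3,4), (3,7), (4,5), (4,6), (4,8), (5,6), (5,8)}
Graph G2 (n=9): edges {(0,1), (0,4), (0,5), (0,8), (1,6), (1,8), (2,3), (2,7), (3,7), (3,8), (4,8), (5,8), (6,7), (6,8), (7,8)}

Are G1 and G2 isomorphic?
Yes, isomorphic

The graphs are isomorphic.
One valid mapping φ: V(G1) → V(G2): 0→5, 1→3, 2→6, 3→7, 4→8, 5→0, 6→1, 7→2, 8→4

Verify φ preserves adjacency — for each edge of G1, its image is an edge of G2:
  (0,4) → (φ(0),φ(4)) = (5,8) ∈ E(G2) ✓
  (0,5) → (φ(0),φ(5)) = (0,5) ∈ E(G2) ✓
  (1,3) → (φ(1),φ(3)) = (3,7) ∈ E(G2) ✓
  (1,4) → (φ(1),φ(4)) = (3,8) ∈ E(G2) ✓
  (1,7) → (φ(1),φ(7)) = (2,3) ∈ E(G2) ✓
  (2,3) → (φ(2),φ(3)) = (6,7) ∈ E(G2) ✓
  (2,4) → (φ(2),φ(4)) = (6,8) ∈ E(G2) ✓
  (2,6) → (φ(2),φ(6)) = (1,6) ∈ E(G2) ✓
  (3,4) → (φ(3),φ(4)) = (7,8) ∈ E(G2) ✓
  (3,7) → (φ(3),φ(7)) = (2,7) ∈ E(G2) ✓
  (4,5) → (φ(4),φ(5)) = (0,8) ∈ E(G2) ✓
  (4,6) → (φ(4),φ(6)) = (1,8) ∈ E(G2) ✓
  (4,8) → (φ(4),φ(8)) = (4,8) ∈ E(G2) ✓
  (5,6) → (φ(5),φ(6)) = (0,1) ∈ E(G2) ✓
  (5,8) → (φ(5),φ(8)) = (0,4) ∈ E(G2) ✓
All 15 edges of G1 map to edges of G2, and |E(G1)| = |E(G2)| = 15, so φ is a bijection on edges as well as vertices. Hence G1 ≅ G2.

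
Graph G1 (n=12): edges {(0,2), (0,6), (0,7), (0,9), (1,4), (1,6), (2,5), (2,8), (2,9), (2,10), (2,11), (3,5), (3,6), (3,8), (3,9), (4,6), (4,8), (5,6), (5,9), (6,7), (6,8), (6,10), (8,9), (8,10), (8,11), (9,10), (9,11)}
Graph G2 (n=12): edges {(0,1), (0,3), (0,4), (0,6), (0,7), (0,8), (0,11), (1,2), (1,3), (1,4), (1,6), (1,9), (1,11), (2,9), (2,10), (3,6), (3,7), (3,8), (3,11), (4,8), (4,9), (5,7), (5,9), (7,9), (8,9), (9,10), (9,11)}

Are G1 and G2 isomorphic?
Yes, isomorphic

The graphs are isomorphic.
One valid mapping φ: V(G1) → V(G2): 0→7, 1→10, 2→3, 3→4, 4→2, 5→8, 6→9, 7→5, 8→1, 9→0, 10→11, 11→6

Verify φ preserves adjacency — for each edge of G1, its image is an edge of G2:
  (0,2) → (φ(0),φ(2)) = (3,7) ∈ E(G2) ✓
  (0,6) → (φ(0),φ(6)) = (7,9) ∈ E(G2) ✓
  (0,7) → (φ(0),φ(7)) = (5,7) ∈ E(G2) ✓
  (0,9) → (φ(0),φ(9)) = (0,7) ∈ E(G2) ✓
  (1,4) → (φ(1),φ(4)) = (2,10) ∈ E(G2) ✓
  (1,6) → (φ(1),φ(6)) = (9,10) ∈ E(G2) ✓
  (2,5) → (φ(2),φ(5)) = (3,8) ∈ E(G2) ✓
  (2,8) → (φ(2),φ(8)) = (1,3) ∈ E(G2) ✓
  (2,9) → (φ(2),φ(9)) = (0,3) ∈ E(G2) ✓
  (2,10) → (φ(2),φ(10)) = (3,11) ∈ E(G2) ✓
  (2,11) → (φ(2),φ(11)) = (3,6) ∈ E(G2) ✓
  (3,5) → (φ(3),φ(5)) = (4,8) ∈ E(G2) ✓
  (3,6) → (φ(3),φ(6)) = (4,9) ∈ E(G2) ✓
  (3,8) → (φ(3),φ(8)) = (1,4) ∈ E(G2) ✓
  (3,9) → (φ(3),φ(9)) = (0,4) ∈ E(G2) ✓
  (4,6) → (φ(4),φ(6)) = (2,9) ∈ E(G2) ✓
  (4,8) → (φ(4),φ(8)) = (1,2) ∈ E(G2) ✓
  (5,6) → (φ(5),φ(6)) = (8,9) ∈ E(G2) ✓
  (5,9) → (φ(5),φ(9)) = (0,8) ∈ E(G2) ✓
  (6,7) → (φ(6),φ(7)) = (5,9) ∈ E(G2) ✓
  (6,8) → (φ(6),φ(8)) = (1,9) ∈ E(G2) ✓
  (6,10) → (φ(6),φ(10)) = (9,11) ∈ E(G2) ✓
  (8,9) → (φ(8),φ(9)) = (0,1) ∈ E(G2) ✓
  (8,10) → (φ(8),φ(10)) = (1,11) ∈ E(G2) ✓
  (8,11) → (φ(8),φ(11)) = (1,6) ∈ E(G2) ✓
  (9,10) → (φ(9),φ(10)) = (0,11) ∈ E(G2) ✓
  (9,11) → (φ(9),φ(11)) = (0,6) ∈ E(G2) ✓
All 27 edges of G1 map to edges of G2, and |E(G1)| = |E(G2)| = 27, so φ is a bijection on edges as well as vertices. Hence G1 ≅ G2.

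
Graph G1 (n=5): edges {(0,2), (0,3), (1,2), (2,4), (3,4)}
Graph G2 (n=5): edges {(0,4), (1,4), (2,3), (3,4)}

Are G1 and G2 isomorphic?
No, not isomorphic

The graphs are NOT isomorphic.

Degrees in G1: deg(0)=2, deg(1)=1, deg(2)=3, deg(3)=2, deg(4)=2.
Sorted degree sequence of G1: [3, 2, 2, 2, 1].
Degrees in G2: deg(0)=1, deg(1)=1, deg(2)=1, deg(3)=2, deg(4)=3.
Sorted degree sequence of G2: [3, 2, 1, 1, 1].
The (sorted) degree sequence is an isomorphism invariant, so since G1 and G2 have different degree sequences they cannot be isomorphic.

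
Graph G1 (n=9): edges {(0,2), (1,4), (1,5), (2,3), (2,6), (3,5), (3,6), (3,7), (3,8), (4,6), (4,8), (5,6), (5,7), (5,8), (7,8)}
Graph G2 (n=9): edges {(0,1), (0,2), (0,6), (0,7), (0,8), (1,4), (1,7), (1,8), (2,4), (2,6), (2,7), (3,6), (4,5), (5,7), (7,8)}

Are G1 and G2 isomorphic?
Yes, isomorphic

The graphs are isomorphic.
One valid mapping φ: V(G1) → V(G2): 0→3, 1→5, 2→6, 3→0, 4→4, 5→7, 6→2, 7→8, 8→1

Verify φ preserves adjacency — for each edge of G1, its image is an edge of G2:
  (0,2) → (φ(0),φ(2)) = (3,6) ∈ E(G2) ✓
  (1,4) → (φ(1),φ(4)) = (4,5) ∈ E(G2) ✓
  (1,5) → (φ(1),φ(5)) = (5,7) ∈ E(G2) ✓
  (2,3) → (φ(2),φ(3)) = (0,6) ∈ E(G2) ✓
  (2,6) → (φ(2),φ(6)) = (2,6) ∈ E(G2) ✓
  (3,5) → (φ(3),φ(5)) = (0,7) ∈ E(G2) ✓
  (3,6) → (φ(3),φ(6)) = (0,2) ∈ E(G2) ✓
  (3,7) → (φ(3),φ(7)) = (0,8) ∈ E(G2) ✓
  (3,8) → (φ(3),φ(8)) = (0,1) ∈ E(G2) ✓
  (4,6) → (φ(4),φ(6)) = (2,4) ∈ E(G2) ✓
  (4,8) → (φ(4),φ(8)) = (1,4) ∈ E(G2) ✓
  (5,6) → (φ(5),φ(6)) = (2,7) ∈ E(G2) ✓
  (5,7) → (φ(5),φ(7)) = (7,8) ∈ E(G2) ✓
  (5,8) → (φ(5),φ(8)) = (1,7) ∈ E(G2) ✓
  (7,8) → (φ(7),φ(8)) = (1,8) ∈ E(G2) ✓
All 15 edges of G1 map to edges of G2, and |E(G1)| = |E(G2)| = 15, so φ is a bijection on edges as well as vertices. Hence G1 ≅ G2.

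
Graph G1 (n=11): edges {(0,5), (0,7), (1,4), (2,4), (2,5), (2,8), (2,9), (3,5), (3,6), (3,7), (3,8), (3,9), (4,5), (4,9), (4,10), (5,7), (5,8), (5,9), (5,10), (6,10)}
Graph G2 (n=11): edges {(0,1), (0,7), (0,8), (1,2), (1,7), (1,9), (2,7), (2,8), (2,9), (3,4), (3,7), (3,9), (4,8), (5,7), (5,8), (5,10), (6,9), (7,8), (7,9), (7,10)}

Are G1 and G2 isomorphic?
Yes, isomorphic

The graphs are isomorphic.
One valid mapping φ: V(G1) → V(G2): 0→10, 1→6, 2→1, 3→8, 4→9, 5→7, 6→4, 7→5, 8→0, 9→2, 10→3

Verify φ preserves adjacency — for each edge of G1, its image is an edge of G2:
  (0,5) → (φ(0),φ(5)) = (7,10) ∈ E(G2) ✓
  (0,7) → (φ(0),φ(7)) = (5,10) ∈ E(G2) ✓
  (1,4) → (φ(1),φ(4)) = (6,9) ∈ E(G2) ✓
  (2,4) → (φ(2),φ(4)) = (1,9) ∈ E(G2) ✓
  (2,5) → (φ(2),φ(5)) = (1,7) ∈ E(G2) ✓
  (2,8) → (φ(2),φ(8)) = (0,1) ∈ E(G2) ✓
  (2,9) → (φ(2),φ(9)) = (1,2) ∈ E(G2) ✓
  (3,5) → (φ(3),φ(5)) = (7,8) ∈ E(G2) ✓
  (3,6) → (φ(3),φ(6)) = (4,8) ∈ E(G2) ✓
  (3,7) → (φ(3),φ(7)) = (5,8) ∈ E(G2) ✓
  (3,8) → (φ(3),φ(8)) = (0,8) ∈ E(G2) ✓
  (3,9) → (φ(3),φ(9)) = (2,8) ∈ E(G2) ✓
  (4,5) → (φ(4),φ(5)) = (7,9) ∈ E(G2) ✓
  (4,9) → (φ(4),φ(9)) = (2,9) ∈ E(G2) ✓
  (4,10) → (φ(4),φ(10)) = (3,9) ∈ E(G2) ✓
  (5,7) → (φ(5),φ(7)) = (5,7) ∈ E(G2) ✓
  (5,8) → (φ(5),φ(8)) = (0,7) ∈ E(G2) ✓
  (5,9) → (φ(5),φ(9)) = (2,7) ∈ E(G2) ✓
  (5,10) → (φ(5),φ(10)) = (3,7) ∈ E(G2) ✓
  (6,10) → (φ(6),φ(10)) = (3,4) ∈ E(G2) ✓
All 20 edges of G1 map to edges of G2, and |E(G1)| = |E(G2)| = 20, so φ is a bijection on edges as well as vertices. Hence G1 ≅ G2.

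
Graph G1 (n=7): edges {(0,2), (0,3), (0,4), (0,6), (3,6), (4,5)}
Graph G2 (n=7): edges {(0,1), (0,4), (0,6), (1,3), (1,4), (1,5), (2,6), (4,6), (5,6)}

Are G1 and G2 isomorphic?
No, not isomorphic

The graphs are NOT isomorphic.

Degrees in G1: deg(0)=4, deg(1)=0, deg(2)=1, deg(3)=2, deg(4)=2, deg(5)=1, deg(6)=2.
Sorted degree sequence of G1: [4, 2, 2, 2, 1, 1, 0].
Degrees in G2: deg(0)=3, deg(1)=4, deg(2)=1, deg(3)=1, deg(4)=3, deg(5)=2, deg(6)=4.
Sorted degree sequence of G2: [4, 4, 3, 3, 2, 1, 1].
The (sorted) degree sequence is an isomorphism invariant, so since G1 and G2 have different degree sequences they cannot be isomorphic.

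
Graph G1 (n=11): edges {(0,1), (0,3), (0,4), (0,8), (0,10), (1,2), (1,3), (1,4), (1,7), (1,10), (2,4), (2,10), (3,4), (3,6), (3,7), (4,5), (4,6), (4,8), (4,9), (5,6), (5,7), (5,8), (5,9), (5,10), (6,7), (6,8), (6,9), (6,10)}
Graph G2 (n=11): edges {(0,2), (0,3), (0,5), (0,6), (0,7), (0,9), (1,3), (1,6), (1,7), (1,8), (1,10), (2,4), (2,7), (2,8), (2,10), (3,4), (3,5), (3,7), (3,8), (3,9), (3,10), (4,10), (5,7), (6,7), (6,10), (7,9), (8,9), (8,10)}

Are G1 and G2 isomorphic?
Yes, isomorphic

The graphs are isomorphic.
One valid mapping φ: V(G1) → V(G2): 0→8, 1→10, 2→4, 3→1, 4→3, 5→0, 6→7, 7→6, 8→9, 9→5, 10→2

Verify φ preserves adjacency — for each edge of G1, its image is an edge of G2:
  (0,1) → (φ(0),φ(1)) = (8,10) ∈ E(G2) ✓
  (0,3) → (φ(0),φ(3)) = (1,8) ∈ E(G2) ✓
  (0,4) → (φ(0),φ(4)) = (3,8) ∈ E(G2) ✓
  (0,8) → (φ(0),φ(8)) = (8,9) ∈ E(G2) ✓
  (0,10) → (φ(0),φ(10)) = (2,8) ∈ E(G2) ✓
  (1,2) → (φ(1),φ(2)) = (4,10) ∈ E(G2) ✓
  (1,3) → (φ(1),φ(3)) = (1,10) ∈ E(G2) ✓
  (1,4) → (φ(1),φ(4)) = (3,10) ∈ E(G2) ✓
  (1,7) → (φ(1),φ(7)) = (6,10) ∈ E(G2) ✓
  (1,10) → (φ(1),φ(10)) = (2,10) ∈ E(G2) ✓
  (2,4) → (φ(2),φ(4)) = (3,4) ∈ E(G2) ✓
  (2,10) → (φ(2),φ(10)) = (2,4) ∈ E(G2) ✓
  (3,4) → (φ(3),φ(4)) = (1,3) ∈ E(G2) ✓
  (3,6) → (φ(3),φ(6)) = (1,7) ∈ E(G2) ✓
  (3,7) → (φ(3),φ(7)) = (1,6) ∈ E(G2) ✓
  (4,5) → (φ(4),φ(5)) = (0,3) ∈ E(G2) ✓
  (4,6) → (φ(4),φ(6)) = (3,7) ∈ E(G2) ✓
  (4,8) → (φ(4),φ(8)) = (3,9) ∈ E(G2) ✓
  (4,9) → (φ(4),φ(9)) = (3,5) ∈ E(G2) ✓
  (5,6) → (φ(5),φ(6)) = (0,7) ∈ E(G2) ✓
  (5,7) → (φ(5),φ(7)) = (0,6) ∈ E(G2) ✓
  (5,8) → (φ(5),φ(8)) = (0,9) ∈ E(G2) ✓
  (5,9) → (φ(5),φ(9)) = (0,5) ∈ E(G2) ✓
  (5,10) → (φ(5),φ(10)) = (0,2) ∈ E(G2) ✓
  (6,7) → (φ(6),φ(7)) = (6,7) ∈ E(G2) ✓
  (6,8) → (φ(6),φ(8)) = (7,9) ∈ E(G2) ✓
  (6,9) → (φ(6),φ(9)) = (5,7) ∈ E(G2) ✓
  (6,10) → (φ(6),φ(10)) = (2,7) ∈ E(G2) ✓
All 28 edges of G1 map to edges of G2, and |E(G1)| = |E(G2)| = 28, so φ is a bijection on edges as well as vertices. Hence G1 ≅ G2.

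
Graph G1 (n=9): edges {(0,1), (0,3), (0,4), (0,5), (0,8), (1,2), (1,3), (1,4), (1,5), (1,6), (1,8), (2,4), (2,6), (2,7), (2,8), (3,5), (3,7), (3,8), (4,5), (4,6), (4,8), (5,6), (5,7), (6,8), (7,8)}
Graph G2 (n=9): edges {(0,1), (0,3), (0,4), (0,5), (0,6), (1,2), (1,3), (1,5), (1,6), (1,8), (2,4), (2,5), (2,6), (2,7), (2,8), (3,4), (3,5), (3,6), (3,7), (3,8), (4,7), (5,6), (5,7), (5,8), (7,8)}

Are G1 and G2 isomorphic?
Yes, isomorphic

The graphs are isomorphic.
One valid mapping φ: V(G1) → V(G2): 0→8, 1→5, 2→0, 3→7, 4→1, 5→2, 6→6, 7→4, 8→3

Verify φ preserves adjacency — for each edge of G1, its image is an edge of G2:
  (0,1) → (φ(0),φ(1)) = (5,8) ∈ E(G2) ✓
  (0,3) → (φ(0),φ(3)) = (7,8) ∈ E(G2) ✓
  (0,4) → (φ(0),φ(4)) = (1,8) ∈ E(G2) ✓
  (0,5) → (φ(0),φ(5)) = (2,8) ∈ E(G2) ✓
  (0,8) → (φ(0),φ(8)) = (3,8) ∈ E(G2) ✓
  (1,2) → (φ(1),φ(2)) = (0,5) ∈ E(G2) ✓
  (1,3) → (φ(1),φ(3)) = (5,7) ∈ E(G2) ✓
  (1,4) → (φ(1),φ(4)) = (1,5) ∈ E(G2) ✓
  (1,5) → (φ(1),φ(5)) = (2,5) ∈ E(G2) ✓
  (1,6) → (φ(1),φ(6)) = (5,6) ∈ E(G2) ✓
  (1,8) → (φ(1),φ(8)) = (3,5) ∈ E(G2) ✓
  (2,4) → (φ(2),φ(4)) = (0,1) ∈ E(G2) ✓
  (2,6) → (φ(2),φ(6)) = (0,6) ∈ E(G2) ✓
  (2,7) → (φ(2),φ(7)) = (0,4) ∈ E(G2) ✓
  (2,8) → (φ(2),φ(8)) = (0,3) ∈ E(G2) ✓
  (3,5) → (φ(3),φ(5)) = (2,7) ∈ E(G2) ✓
  (3,7) → (φ(3),φ(7)) = (4,7) ∈ E(G2) ✓
  (3,8) → (φ(3),φ(8)) = (3,7) ∈ E(G2) ✓
  (4,5) → (φ(4),φ(5)) = (1,2) ∈ E(G2) ✓
  (4,6) → (φ(4),φ(6)) = (1,6) ∈ E(G2) ✓
  (4,8) → (φ(4),φ(8)) = (1,3) ∈ E(G2) ✓
  (5,6) → (φ(5),φ(6)) = (2,6) ∈ E(G2) ✓
  (5,7) → (φ(5),φ(7)) = (2,4) ∈ E(G2) ✓
  (6,8) → (φ(6),φ(8)) = (3,6) ∈ E(G2) ✓
  (7,8) → (φ(7),φ(8)) = (3,4) ∈ E(G2) ✓
All 25 edges of G1 map to edges of G2, and |E(G1)| = |E(G2)| = 25, so φ is a bijection on edges as well as vertices. Hence G1 ≅ G2.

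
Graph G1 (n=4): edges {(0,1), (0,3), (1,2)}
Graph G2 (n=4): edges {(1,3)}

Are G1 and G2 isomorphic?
No, not isomorphic

The graphs are NOT isomorphic.

Degrees in G1: deg(0)=2, deg(1)=2, deg(2)=1, deg(3)=1.
Sorted degree sequence of G1: [2, 2, 1, 1].
Degrees in G2: deg(0)=0, deg(1)=1, deg(2)=0, deg(3)=1.
Sorted degree sequence of G2: [1, 1, 0, 0].
The (sorted) degree sequence is an isomorphism invariant, so since G1 and G2 have different degree sequences they cannot be isomorphic.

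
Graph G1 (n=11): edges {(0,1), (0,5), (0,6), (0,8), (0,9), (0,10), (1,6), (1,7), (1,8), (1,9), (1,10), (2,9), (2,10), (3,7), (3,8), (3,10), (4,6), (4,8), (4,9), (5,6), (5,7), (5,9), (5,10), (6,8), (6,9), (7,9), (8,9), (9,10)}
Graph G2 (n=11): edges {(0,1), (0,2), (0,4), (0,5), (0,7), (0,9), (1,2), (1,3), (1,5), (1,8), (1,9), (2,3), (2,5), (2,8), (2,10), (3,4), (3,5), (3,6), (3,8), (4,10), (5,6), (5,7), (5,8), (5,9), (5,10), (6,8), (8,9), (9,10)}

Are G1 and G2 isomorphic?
Yes, isomorphic

The graphs are isomorphic.
One valid mapping φ: V(G1) → V(G2): 0→1, 1→2, 2→7, 3→4, 4→6, 5→9, 6→8, 7→10, 8→3, 9→5, 10→0

Verify φ preserves adjacency — for each edge of G1, its image is an edge of G2:
  (0,1) → (φ(0),φ(1)) = (1,2) ∈ E(G2) ✓
  (0,5) → (φ(0),φ(5)) = (1,9) ∈ E(G2) ✓
  (0,6) → (φ(0),φ(6)) = (1,8) ∈ E(G2) ✓
  (0,8) → (φ(0),φ(8)) = (1,3) ∈ E(G2) ✓
  (0,9) → (φ(0),φ(9)) = (1,5) ∈ E(G2) ✓
  (0,10) → (φ(0),φ(10)) = (0,1) ∈ E(G2) ✓
  (1,6) → (φ(1),φ(6)) = (2,8) ∈ E(G2) ✓
  (1,7) → (φ(1),φ(7)) = (2,10) ∈ E(G2) ✓
  (1,8) → (φ(1),φ(8)) = (2,3) ∈ E(G2) ✓
  (1,9) → (φ(1),φ(9)) = (2,5) ∈ E(G2) ✓
  (1,10) → (φ(1),φ(10)) = (0,2) ∈ E(G2) ✓
  (2,9) → (φ(2),φ(9)) = (5,7) ∈ E(G2) ✓
  (2,10) → (φ(2),φ(10)) = (0,7) ∈ E(G2) ✓
  (3,7) → (φ(3),φ(7)) = (4,10) ∈ E(G2) ✓
  (3,8) → (φ(3),φ(8)) = (3,4) ∈ E(G2) ✓
  (3,10) → (φ(3),φ(10)) = (0,4) ∈ E(G2) ✓
  (4,6) → (φ(4),φ(6)) = (6,8) ∈ E(G2) ✓
  (4,8) → (φ(4),φ(8)) = (3,6) ∈ E(G2) ✓
  (4,9) → (φ(4),φ(9)) = (5,6) ∈ E(G2) ✓
  (5,6) → (φ(5),φ(6)) = (8,9) ∈ E(G2) ✓
  (5,7) → (φ(5),φ(7)) = (9,10) ∈ E(G2) ✓
  (5,9) → (φ(5),φ(9)) = (5,9) ∈ E(G2) ✓
  (5,10) → (φ(5),φ(10)) = (0,9) ∈ E(G2) ✓
  (6,8) → (φ(6),φ(8)) = (3,8) ∈ E(G2) ✓
  (6,9) → (φ(6),φ(9)) = (5,8) ∈ E(G2) ✓
  (7,9) → (φ(7),φ(9)) = (5,10) ∈ E(G2) ✓
  (8,9) → (φ(8),φ(9)) = (3,5) ∈ E(G2) ✓
  (9,10) → (φ(9),φ(10)) = (0,5) ∈ E(G2) ✓
All 28 edges of G1 map to edges of G2, and |E(G1)| = |E(G2)| = 28, so φ is a bijection on edges as well as vertices. Hence G1 ≅ G2.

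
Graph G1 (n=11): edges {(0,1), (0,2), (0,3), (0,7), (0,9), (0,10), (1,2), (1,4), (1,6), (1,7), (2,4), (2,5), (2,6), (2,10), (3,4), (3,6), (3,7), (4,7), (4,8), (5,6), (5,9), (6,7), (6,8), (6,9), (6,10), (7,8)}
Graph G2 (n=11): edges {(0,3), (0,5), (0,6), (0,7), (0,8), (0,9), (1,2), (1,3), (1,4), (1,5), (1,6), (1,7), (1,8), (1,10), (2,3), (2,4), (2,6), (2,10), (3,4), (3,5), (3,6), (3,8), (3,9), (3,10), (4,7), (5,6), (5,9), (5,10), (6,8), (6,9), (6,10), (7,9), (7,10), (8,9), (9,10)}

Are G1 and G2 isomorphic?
No, not isomorphic

The graphs are NOT isomorphic.

Counting triangles (3-cliques): G1 has 15, G2 has 43.
Triangle count is an isomorphism invariant, so differing triangle counts rule out isomorphism.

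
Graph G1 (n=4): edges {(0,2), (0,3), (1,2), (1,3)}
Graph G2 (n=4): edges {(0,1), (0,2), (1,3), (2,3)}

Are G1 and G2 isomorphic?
Yes, isomorphic

The graphs are isomorphic.
One valid mapping φ: V(G1) → V(G2): 0→2, 1→1, 2→3, 3→0

Verify φ preserves adjacency — for each edge of G1, its image is an edge of G2:
  (0,2) → (φ(0),φ(2)) = (2,3) ∈ E(G2) ✓
  (0,3) → (φ(0),φ(3)) = (0,2) ∈ E(G2) ✓
  (1,2) → (φ(1),φ(2)) = (1,3) ∈ E(G2) ✓
  (1,3) → (φ(1),φ(3)) = (0,1) ∈ E(G2) ✓
All 4 edges of G1 map to edges of G2, and |E(G1)| = |E(G2)| = 4, so φ is a bijection on edges as well as vertices. Hence G1 ≅ G2.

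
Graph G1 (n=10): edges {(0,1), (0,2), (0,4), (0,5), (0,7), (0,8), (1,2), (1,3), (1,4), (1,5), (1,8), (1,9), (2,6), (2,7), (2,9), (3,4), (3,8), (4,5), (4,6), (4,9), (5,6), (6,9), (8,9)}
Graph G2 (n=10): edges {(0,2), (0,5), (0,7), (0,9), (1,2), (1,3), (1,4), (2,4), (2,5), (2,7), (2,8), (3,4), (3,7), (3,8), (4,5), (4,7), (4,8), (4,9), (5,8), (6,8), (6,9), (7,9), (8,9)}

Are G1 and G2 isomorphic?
Yes, isomorphic

The graphs are isomorphic.
One valid mapping φ: V(G1) → V(G2): 0→8, 1→4, 2→9, 3→1, 4→2, 5→5, 6→0, 7→6, 8→3, 9→7

Verify φ preserves adjacency — for each edge of G1, its image is an edge of G2:
  (0,1) → (φ(0),φ(1)) = (4,8) ∈ E(G2) ✓
  (0,2) → (φ(0),φ(2)) = (8,9) ∈ E(G2) ✓
  (0,4) → (φ(0),φ(4)) = (2,8) ∈ E(G2) ✓
  (0,5) → (φ(0),φ(5)) = (5,8) ∈ E(G2) ✓
  (0,7) → (φ(0),φ(7)) = (6,8) ∈ E(G2) ✓
  (0,8) → (φ(0),φ(8)) = (3,8) ∈ E(G2) ✓
  (1,2) → (φ(1),φ(2)) = (4,9) ∈ E(G2) ✓
  (1,3) → (φ(1),φ(3)) = (1,4) ∈ E(G2) ✓
  (1,4) → (φ(1),φ(4)) = (2,4) ∈ E(G2) ✓
  (1,5) → (φ(1),φ(5)) = (4,5) ∈ E(G2) ✓
  (1,8) → (φ(1),φ(8)) = (3,4) ∈ E(G2) ✓
  (1,9) → (φ(1),φ(9)) = (4,7) ∈ E(G2) ✓
  (2,6) → (φ(2),φ(6)) = (0,9) ∈ E(G2) ✓
  (2,7) → (φ(2),φ(7)) = (6,9) ∈ E(G2) ✓
  (2,9) → (φ(2),φ(9)) = (7,9) ∈ E(G2) ✓
  (3,4) → (φ(3),φ(4)) = (1,2) ∈ E(G2) ✓
  (3,8) → (φ(3),φ(8)) = (1,3) ∈ E(G2) ✓
  (4,5) → (φ(4),φ(5)) = (2,5) ∈ E(G2) ✓
  (4,6) → (φ(4),φ(6)) = (0,2) ∈ E(G2) ✓
  (4,9) → (φ(4),φ(9)) = (2,7) ∈ E(G2) ✓
  (5,6) → (φ(5),φ(6)) = (0,5) ∈ E(G2) ✓
  (6,9) → (φ(6),φ(9)) = (0,7) ∈ E(G2) ✓
  (8,9) → (φ(8),φ(9)) = (3,7) ∈ E(G2) ✓
All 23 edges of G1 map to edges of G2, and |E(G1)| = |E(G2)| = 23, so φ is a bijection on edges as well as vertices. Hence G1 ≅ G2.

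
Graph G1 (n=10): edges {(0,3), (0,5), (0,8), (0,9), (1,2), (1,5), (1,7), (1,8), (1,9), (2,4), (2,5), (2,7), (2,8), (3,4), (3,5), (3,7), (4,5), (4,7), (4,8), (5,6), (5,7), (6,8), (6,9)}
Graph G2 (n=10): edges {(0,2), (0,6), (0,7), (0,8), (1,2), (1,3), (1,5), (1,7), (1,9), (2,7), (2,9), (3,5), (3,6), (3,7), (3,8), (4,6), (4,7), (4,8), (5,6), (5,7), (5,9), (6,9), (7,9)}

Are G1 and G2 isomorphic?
Yes, isomorphic

The graphs are isomorphic.
One valid mapping φ: V(G1) → V(G2): 0→0, 1→3, 2→5, 3→2, 4→9, 5→7, 6→4, 7→1, 8→6, 9→8

Verify φ preserves adjacency — for each edge of G1, its image is an edge of G2:
  (0,3) → (φ(0),φ(3)) = (0,2) ∈ E(G2) ✓
  (0,5) → (φ(0),φ(5)) = (0,7) ∈ E(G2) ✓
  (0,8) → (φ(0),φ(8)) = (0,6) ∈ E(G2) ✓
  (0,9) → (φ(0),φ(9)) = (0,8) ∈ E(G2) ✓
  (1,2) → (φ(1),φ(2)) = (3,5) ∈ E(G2) ✓
  (1,5) → (φ(1),φ(5)) = (3,7) ∈ E(G2) ✓
  (1,7) → (φ(1),φ(7)) = (1,3) ∈ E(G2) ✓
  (1,8) → (φ(1),φ(8)) = (3,6) ∈ E(G2) ✓
  (1,9) → (φ(1),φ(9)) = (3,8) ∈ E(G2) ✓
  (2,4) → (φ(2),φ(4)) = (5,9) ∈ E(G2) ✓
  (2,5) → (φ(2),φ(5)) = (5,7) ∈ E(G2) ✓
  (2,7) → (φ(2),φ(7)) = (1,5) ∈ E(G2) ✓
  (2,8) → (φ(2),φ(8)) = (5,6) ∈ E(G2) ✓
  (3,4) → (φ(3),φ(4)) = (2,9) ∈ E(G2) ✓
  (3,5) → (φ(3),φ(5)) = (2,7) ∈ E(G2) ✓
  (3,7) → (φ(3),φ(7)) = (1,2) ∈ E(G2) ✓
  (4,5) → (φ(4),φ(5)) = (7,9) ∈ E(G2) ✓
  (4,7) → (φ(4),φ(7)) = (1,9) ∈ E(G2) ✓
  (4,8) → (φ(4),φ(8)) = (6,9) ∈ E(G2) ✓
  (5,6) → (φ(5),φ(6)) = (4,7) ∈ E(G2) ✓
  (5,7) → (φ(5),φ(7)) = (1,7) ∈ E(G2) ✓
  (6,8) → (φ(6),φ(8)) = (4,6) ∈ E(G2) ✓
  (6,9) → (φ(6),φ(9)) = (4,8) ∈ E(G2) ✓
All 23 edges of G1 map to edges of G2, and |E(G1)| = |E(G2)| = 23, so φ is a bijection on edges as well as vertices. Hence G1 ≅ G2.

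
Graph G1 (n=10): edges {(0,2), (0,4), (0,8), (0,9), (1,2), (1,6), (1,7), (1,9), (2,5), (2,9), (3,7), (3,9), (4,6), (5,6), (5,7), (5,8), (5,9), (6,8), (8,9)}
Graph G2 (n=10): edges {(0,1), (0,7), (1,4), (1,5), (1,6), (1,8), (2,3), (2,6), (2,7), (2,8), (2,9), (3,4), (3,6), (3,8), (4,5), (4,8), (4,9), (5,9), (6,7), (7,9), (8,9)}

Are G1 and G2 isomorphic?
No, not isomorphic

The graphs are NOT isomorphic.

Degrees in G1: deg(0)=4, deg(1)=4, deg(2)=4, deg(3)=2, deg(4)=2, deg(5)=5, deg(6)=4, deg(7)=3, deg(8)=4, deg(9)=6.
Sorted degree sequence of G1: [6, 5, 4, 4, 4, 4, 4, 3, 2, 2].
Degrees in G2: deg(0)=2, deg(1)=5, deg(2)=5, deg(3)=4, deg(4)=5, deg(5)=3, deg(6)=4, deg(7)=4, deg(8)=5, deg(9)=5.
Sorted degree sequence of G2: [5, 5, 5, 5, 5, 4, 4, 4, 3, 2].
The (sorted) degree sequence is an isomorphism invariant, so since G1 and G2 have different degree sequences they cannot be isomorphic.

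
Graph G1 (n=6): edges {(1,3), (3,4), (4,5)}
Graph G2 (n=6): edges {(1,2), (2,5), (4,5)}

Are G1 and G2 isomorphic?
Yes, isomorphic

The graphs are isomorphic.
One valid mapping φ: V(G1) → V(G2): 0→0, 1→1, 2→3, 3→2, 4→5, 5→4

Verify φ preserves adjacency — for each edge of G1, its image is an edge of G2:
  (1,3) → (φ(1),φ(3)) = (1,2) ∈ E(G2) ✓
  (3,4) → (φ(3),φ(4)) = (2,5) ∈ E(G2) ✓
  (4,5) → (φ(4),φ(5)) = (4,5) ∈ E(G2) ✓
All 3 edges of G1 map to edges of G2, and |E(G1)| = |E(G2)| = 3, so φ is a bijection on edges as well as vertices. Hence G1 ≅ G2.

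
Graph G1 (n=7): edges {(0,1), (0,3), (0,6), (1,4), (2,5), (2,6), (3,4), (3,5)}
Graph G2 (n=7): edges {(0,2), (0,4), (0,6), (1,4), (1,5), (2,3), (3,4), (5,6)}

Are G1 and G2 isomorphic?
Yes, isomorphic

The graphs are isomorphic.
One valid mapping φ: V(G1) → V(G2): 0→4, 1→3, 2→5, 3→0, 4→2, 5→6, 6→1

Verify φ preserves adjacency — for each edge of G1, its image is an edge of G2:
  (0,1) → (φ(0),φ(1)) = (3,4) ∈ E(G2) ✓
  (0,3) → (φ(0),φ(3)) = (0,4) ∈ E(G2) ✓
  (0,6) → (φ(0),φ(6)) = (1,4) ∈ E(G2) ✓
  (1,4) → (φ(1),φ(4)) = (2,3) ∈ E(G2) ✓
  (2,5) → (φ(2),φ(5)) = (5,6) ∈ E(G2) ✓
  (2,6) → (φ(2),φ(6)) = (1,5) ∈ E(G2) ✓
  (3,4) → (φ(3),φ(4)) = (0,2) ∈ E(G2) ✓
  (3,5) → (φ(3),φ(5)) = (0,6) ∈ E(G2) ✓
All 8 edges of G1 map to edges of G2, and |E(G1)| = |E(G2)| = 8, so φ is a bijection on edges as well as vertices. Hence G1 ≅ G2.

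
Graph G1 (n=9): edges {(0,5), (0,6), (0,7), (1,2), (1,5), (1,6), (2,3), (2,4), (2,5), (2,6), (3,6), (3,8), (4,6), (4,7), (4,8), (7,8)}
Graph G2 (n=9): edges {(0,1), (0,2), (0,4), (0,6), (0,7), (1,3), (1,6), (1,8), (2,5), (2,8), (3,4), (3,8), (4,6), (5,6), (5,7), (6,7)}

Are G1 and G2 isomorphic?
Yes, isomorphic

The graphs are isomorphic.
One valid mapping φ: V(G1) → V(G2): 0→2, 1→7, 2→6, 3→4, 4→1, 5→5, 6→0, 7→8, 8→3

Verify φ preserves adjacency — for each edge of G1, its image is an edge of G2:
  (0,5) → (φ(0),φ(5)) = (2,5) ∈ E(G2) ✓
  (0,6) → (φ(0),φ(6)) = (0,2) ∈ E(G2) ✓
  (0,7) → (φ(0),φ(7)) = (2,8) ∈ E(G2) ✓
  (1,2) → (φ(1),φ(2)) = (6,7) ∈ E(G2) ✓
  (1,5) → (φ(1),φ(5)) = (5,7) ∈ E(G2) ✓
  (1,6) → (φ(1),φ(6)) = (0,7) ∈ E(G2) ✓
  (2,3) → (φ(2),φ(3)) = (4,6) ∈ E(G2) ✓
  (2,4) → (φ(2),φ(4)) = (1,6) ∈ E(G2) ✓
  (2,5) → (φ(2),φ(5)) = (5,6) ∈ E(G2) ✓
  (2,6) → (φ(2),φ(6)) = (0,6) ∈ E(G2) ✓
  (3,6) → (φ(3),φ(6)) = (0,4) ∈ E(G2) ✓
  (3,8) → (φ(3),φ(8)) = (3,4) ∈ E(G2) ✓
  (4,6) → (φ(4),φ(6)) = (0,1) ∈ E(G2) ✓
  (4,7) → (φ(4),φ(7)) = (1,8) ∈ E(G2) ✓
  (4,8) → (φ(4),φ(8)) = (1,3) ∈ E(G2) ✓
  (7,8) → (φ(7),φ(8)) = (3,8) ∈ E(G2) ✓
All 16 edges of G1 map to edges of G2, and |E(G1)| = |E(G2)| = 16, so φ is a bijection on edges as well as vertices. Hence G1 ≅ G2.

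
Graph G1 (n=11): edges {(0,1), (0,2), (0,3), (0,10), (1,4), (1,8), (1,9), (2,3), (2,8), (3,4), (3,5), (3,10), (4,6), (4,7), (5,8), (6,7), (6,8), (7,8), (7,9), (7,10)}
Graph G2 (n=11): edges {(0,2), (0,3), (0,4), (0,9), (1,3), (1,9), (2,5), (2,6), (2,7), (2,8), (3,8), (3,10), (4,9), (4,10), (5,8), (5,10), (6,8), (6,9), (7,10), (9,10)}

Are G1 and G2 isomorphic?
Yes, isomorphic

The graphs are isomorphic.
One valid mapping φ: V(G1) → V(G2): 0→8, 1→3, 2→5, 3→2, 4→0, 5→7, 6→4, 7→9, 8→10, 9→1, 10→6

Verify φ preserves adjacency — for each edge of G1, its image is an edge of G2:
  (0,1) → (φ(0),φ(1)) = (3,8) ∈ E(G2) ✓
  (0,2) → (φ(0),φ(2)) = (5,8) ∈ E(G2) ✓
  (0,3) → (φ(0),φ(3)) = (2,8) ∈ E(G2) ✓
  (0,10) → (φ(0),φ(10)) = (6,8) ∈ E(G2) ✓
  (1,4) → (φ(1),φ(4)) = (0,3) ∈ E(G2) ✓
  (1,8) → (φ(1),φ(8)) = (3,10) ∈ E(G2) ✓
  (1,9) → (φ(1),φ(9)) = (1,3) ∈ E(G2) ✓
  (2,3) → (φ(2),φ(3)) = (2,5) ∈ E(G2) ✓
  (2,8) → (φ(2),φ(8)) = (5,10) ∈ E(G2) ✓
  (3,4) → (φ(3),φ(4)) = (0,2) ∈ E(G2) ✓
  (3,5) → (φ(3),φ(5)) = (2,7) ∈ E(G2) ✓
  (3,10) → (φ(3),φ(10)) = (2,6) ∈ E(G2) ✓
  (4,6) → (φ(4),φ(6)) = (0,4) ∈ E(G2) ✓
  (4,7) → (φ(4),φ(7)) = (0,9) ∈ E(G2) ✓
  (5,8) → (φ(5),φ(8)) = (7,10) ∈ E(G2) ✓
  (6,7) → (φ(6),φ(7)) = (4,9) ∈ E(G2) ✓
  (6,8) → (φ(6),φ(8)) = (4,10) ∈ E(G2) ✓
  (7,8) → (φ(7),φ(8)) = (9,10) ∈ E(G2) ✓
  (7,9) → (φ(7),φ(9)) = (1,9) ∈ E(G2) ✓
  (7,10) → (φ(7),φ(10)) = (6,9) ∈ E(G2) ✓
All 20 edges of G1 map to edges of G2, and |E(G1)| = |E(G2)| = 20, so φ is a bijection on edges as well as vertices. Hence G1 ≅ G2.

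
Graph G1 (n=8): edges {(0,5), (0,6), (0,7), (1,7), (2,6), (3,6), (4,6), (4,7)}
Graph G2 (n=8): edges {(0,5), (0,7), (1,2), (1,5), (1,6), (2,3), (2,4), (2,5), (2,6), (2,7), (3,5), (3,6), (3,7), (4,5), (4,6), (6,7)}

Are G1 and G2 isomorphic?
No, not isomorphic

The graphs are NOT isomorphic.

Counting triangles (3-cliques): G1 has 0, G2 has 9.
Triangle count is an isomorphism invariant, so differing triangle counts rule out isomorphism.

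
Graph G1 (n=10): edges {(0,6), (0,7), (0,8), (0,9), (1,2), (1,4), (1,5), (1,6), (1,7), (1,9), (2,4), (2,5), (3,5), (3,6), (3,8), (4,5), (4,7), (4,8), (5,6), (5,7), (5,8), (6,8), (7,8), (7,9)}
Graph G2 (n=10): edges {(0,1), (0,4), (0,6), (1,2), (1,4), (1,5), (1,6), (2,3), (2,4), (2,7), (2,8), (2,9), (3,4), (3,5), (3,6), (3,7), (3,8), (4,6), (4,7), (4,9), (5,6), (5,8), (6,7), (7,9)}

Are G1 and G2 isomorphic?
Yes, isomorphic

The graphs are isomorphic.
One valid mapping φ: V(G1) → V(G2): 0→5, 1→2, 2→9, 3→0, 4→7, 5→4, 6→1, 7→3, 8→6, 9→8

Verify φ preserves adjacency — for each edge of G1, its image is an edge of G2:
  (0,6) → (φ(0),φ(6)) = (1,5) ∈ E(G2) ✓
  (0,7) → (φ(0),φ(7)) = (3,5) ∈ E(G2) ✓
  (0,8) → (φ(0),φ(8)) = (5,6) ∈ E(G2) ✓
  (0,9) → (φ(0),φ(9)) = (5,8) ∈ E(G2) ✓
  (1,2) → (φ(1),φ(2)) = (2,9) ∈ E(G2) ✓
  (1,4) → (φ(1),φ(4)) = (2,7) ∈ E(G2) ✓
  (1,5) → (φ(1),φ(5)) = (2,4) ∈ E(G2) ✓
  (1,6) → (φ(1),φ(6)) = (1,2) ∈ E(G2) ✓
  (1,7) → (φ(1),φ(7)) = (2,3) ∈ E(G2) ✓
  (1,9) → (φ(1),φ(9)) = (2,8) ∈ E(G2) ✓
  (2,4) → (φ(2),φ(4)) = (7,9) ∈ E(G2) ✓
  (2,5) → (φ(2),φ(5)) = (4,9) ∈ E(G2) ✓
  (3,5) → (φ(3),φ(5)) = (0,4) ∈ E(G2) ✓
  (3,6) → (φ(3),φ(6)) = (0,1) ∈ E(G2) ✓
  (3,8) → (φ(3),φ(8)) = (0,6) ∈ E(G2) ✓
  (4,5) → (φ(4),φ(5)) = (4,7) ∈ E(G2) ✓
  (4,7) → (φ(4),φ(7)) = (3,7) ∈ E(G2) ✓
  (4,8) → (φ(4),φ(8)) = (6,7) ∈ E(G2) ✓
  (5,6) → (φ(5),φ(6)) = (1,4) ∈ E(G2) ✓
  (5,7) → (φ(5),φ(7)) = (3,4) ∈ E(G2) ✓
  (5,8) → (φ(5),φ(8)) = (4,6) ∈ E(G2) ✓
  (6,8) → (φ(6),φ(8)) = (1,6) ∈ E(G2) ✓
  (7,8) → (φ(7),φ(8)) = (3,6) ∈ E(G2) ✓
  (7,9) → (φ(7),φ(9)) = (3,8) ∈ E(G2) ✓
All 24 edges of G1 map to edges of G2, and |E(G1)| = |E(G2)| = 24, so φ is a bijection on edges as well as vertices. Hence G1 ≅ G2.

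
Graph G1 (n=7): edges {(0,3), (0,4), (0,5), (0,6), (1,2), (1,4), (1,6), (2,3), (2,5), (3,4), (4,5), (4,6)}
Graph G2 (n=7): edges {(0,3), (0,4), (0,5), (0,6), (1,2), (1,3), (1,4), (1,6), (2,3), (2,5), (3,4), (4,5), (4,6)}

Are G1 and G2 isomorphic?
No, not isomorphic

The graphs are NOT isomorphic.

Counting edges: G1 has 12 edge(s); G2 has 13 edge(s).
Edge count is an isomorphism invariant (a bijection on vertices induces a bijection on edges), so differing edge counts rule out isomorphism.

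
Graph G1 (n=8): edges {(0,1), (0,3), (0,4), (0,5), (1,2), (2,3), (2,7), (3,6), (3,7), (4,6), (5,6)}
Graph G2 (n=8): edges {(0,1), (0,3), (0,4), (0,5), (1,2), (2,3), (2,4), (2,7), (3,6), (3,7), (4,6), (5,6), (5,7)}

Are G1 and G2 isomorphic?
No, not isomorphic

The graphs are NOT isomorphic.

Counting edges: G1 has 11 edge(s); G2 has 13 edge(s).
Edge count is an isomorphism invariant (a bijection on vertices induces a bijection on edges), so differing edge counts rule out isomorphism.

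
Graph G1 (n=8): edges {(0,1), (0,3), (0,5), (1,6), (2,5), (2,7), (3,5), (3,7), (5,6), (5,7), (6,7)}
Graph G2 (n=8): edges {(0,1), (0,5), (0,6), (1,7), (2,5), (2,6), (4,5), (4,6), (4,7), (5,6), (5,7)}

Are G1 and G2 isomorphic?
Yes, isomorphic

The graphs are isomorphic.
One valid mapping φ: V(G1) → V(G2): 0→7, 1→1, 2→2, 3→4, 4→3, 5→5, 6→0, 7→6

Verify φ preserves adjacency — for each edge of G1, its image is an edge of G2:
  (0,1) → (φ(0),φ(1)) = (1,7) ∈ E(G2) ✓
  (0,3) → (φ(0),φ(3)) = (4,7) ∈ E(G2) ✓
  (0,5) → (φ(0),φ(5)) = (5,7) ∈ E(G2) ✓
  (1,6) → (φ(1),φ(6)) = (0,1) ∈ E(G2) ✓
  (2,5) → (φ(2),φ(5)) = (2,5) ∈ E(G2) ✓
  (2,7) → (φ(2),φ(7)) = (2,6) ∈ E(G2) ✓
  (3,5) → (φ(3),φ(5)) = (4,5) ∈ E(G2) ✓
  (3,7) → (φ(3),φ(7)) = (4,6) ∈ E(G2) ✓
  (5,6) → (φ(5),φ(6)) = (0,5) ∈ E(G2) ✓
  (5,7) → (φ(5),φ(7)) = (5,6) ∈ E(G2) ✓
  (6,7) → (φ(6),φ(7)) = (0,6) ∈ E(G2) ✓
All 11 edges of G1 map to edges of G2, and |E(G1)| = |E(G2)| = 11, so φ is a bijection on edges as well as vertices. Hence G1 ≅ G2.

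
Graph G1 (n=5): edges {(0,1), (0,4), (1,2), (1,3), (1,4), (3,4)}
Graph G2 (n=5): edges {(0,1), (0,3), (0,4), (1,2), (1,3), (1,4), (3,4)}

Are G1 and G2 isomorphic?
No, not isomorphic

The graphs are NOT isomorphic.

Counting edges: G1 has 6 edge(s); G2 has 7 edge(s).
Edge count is an isomorphism invariant (a bijection on vertices induces a bijection on edges), so differing edge counts rule out isomorphism.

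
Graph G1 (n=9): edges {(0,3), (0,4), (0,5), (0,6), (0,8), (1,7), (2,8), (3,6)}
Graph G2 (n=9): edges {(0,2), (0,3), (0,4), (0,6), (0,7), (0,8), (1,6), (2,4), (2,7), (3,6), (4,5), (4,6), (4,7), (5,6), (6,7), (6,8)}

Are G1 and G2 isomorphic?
No, not isomorphic

The graphs are NOT isomorphic.

Counting triangles (3-cliques): G1 has 1, G2 has 10.
Triangle count is an isomorphism invariant, so differing triangle counts rule out isomorphism.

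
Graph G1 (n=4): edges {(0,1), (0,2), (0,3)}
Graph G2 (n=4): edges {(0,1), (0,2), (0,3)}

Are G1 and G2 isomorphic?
Yes, isomorphic

The graphs are isomorphic.
One valid mapping φ: V(G1) → V(G2): 0→0, 1→2, 2→1, 3→3

Verify φ preserves adjacency — for each edge of G1, its image is an edge of G2:
  (0,1) → (φ(0),φ(1)) = (0,2) ∈ E(G2) ✓
  (0,2) → (φ(0),φ(2)) = (0,1) ∈ E(G2) ✓
  (0,3) → (φ(0),φ(3)) = (0,3) ∈ E(G2) ✓
All 3 edges of G1 map to edges of G2, and |E(G1)| = |E(G2)| = 3, so φ is a bijection on edges as well as vertices. Hence G1 ≅ G2.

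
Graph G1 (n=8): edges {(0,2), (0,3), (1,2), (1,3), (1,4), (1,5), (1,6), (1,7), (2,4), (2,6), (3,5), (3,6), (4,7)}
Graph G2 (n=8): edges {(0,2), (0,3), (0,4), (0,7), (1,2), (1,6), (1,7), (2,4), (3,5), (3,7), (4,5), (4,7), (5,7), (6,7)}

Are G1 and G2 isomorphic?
No, not isomorphic

The graphs are NOT isomorphic.

Counting triangles (3-cliques): G1 has 5, G2 has 6.
Triangle count is an isomorphism invariant, so differing triangle counts rule out isomorphism.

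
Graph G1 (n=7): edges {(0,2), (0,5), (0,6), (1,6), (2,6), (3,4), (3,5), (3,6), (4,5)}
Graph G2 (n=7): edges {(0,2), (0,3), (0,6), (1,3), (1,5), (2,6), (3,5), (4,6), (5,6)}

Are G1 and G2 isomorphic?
Yes, isomorphic

The graphs are isomorphic.
One valid mapping φ: V(G1) → V(G2): 0→0, 1→4, 2→2, 3→5, 4→1, 5→3, 6→6

Verify φ preserves adjacency — for each edge of G1, its image is an edge of G2:
  (0,2) → (φ(0),φ(2)) = (0,2) ∈ E(G2) ✓
  (0,5) → (φ(0),φ(5)) = (0,3) ∈ E(G2) ✓
  (0,6) → (φ(0),φ(6)) = (0,6) ∈ E(G2) ✓
  (1,6) → (φ(1),φ(6)) = (4,6) ∈ E(G2) ✓
  (2,6) → (φ(2),φ(6)) = (2,6) ∈ E(G2) ✓
  (3,4) → (φ(3),φ(4)) = (1,5) ∈ E(G2) ✓
  (3,5) → (φ(3),φ(5)) = (3,5) ∈ E(G2) ✓
  (3,6) → (φ(3),φ(6)) = (5,6) ∈ E(G2) ✓
  (4,5) → (φ(4),φ(5)) = (1,3) ∈ E(G2) ✓
All 9 edges of G1 map to edges of G2, and |E(G1)| = |E(G2)| = 9, so φ is a bijection on edges as well as vertices. Hence G1 ≅ G2.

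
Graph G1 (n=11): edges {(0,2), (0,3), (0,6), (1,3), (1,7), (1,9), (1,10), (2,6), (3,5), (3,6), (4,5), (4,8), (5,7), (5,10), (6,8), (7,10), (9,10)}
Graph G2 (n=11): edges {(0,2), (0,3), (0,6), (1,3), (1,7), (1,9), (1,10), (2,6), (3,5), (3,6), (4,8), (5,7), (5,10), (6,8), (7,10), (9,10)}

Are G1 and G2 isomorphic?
No, not isomorphic

The graphs are NOT isomorphic.

Counting edges: G1 has 17 edge(s); G2 has 16 edge(s).
Edge count is an isomorphism invariant (a bijection on vertices induces a bijection on edges), so differing edge counts rule out isomorphism.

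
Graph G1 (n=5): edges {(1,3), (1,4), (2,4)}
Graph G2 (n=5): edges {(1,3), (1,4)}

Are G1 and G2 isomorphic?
No, not isomorphic

The graphs are NOT isomorphic.

Counting edges: G1 has 3 edge(s); G2 has 2 edge(s).
Edge count is an isomorphism invariant (a bijection on vertices induces a bijection on edges), so differing edge counts rule out isomorphism.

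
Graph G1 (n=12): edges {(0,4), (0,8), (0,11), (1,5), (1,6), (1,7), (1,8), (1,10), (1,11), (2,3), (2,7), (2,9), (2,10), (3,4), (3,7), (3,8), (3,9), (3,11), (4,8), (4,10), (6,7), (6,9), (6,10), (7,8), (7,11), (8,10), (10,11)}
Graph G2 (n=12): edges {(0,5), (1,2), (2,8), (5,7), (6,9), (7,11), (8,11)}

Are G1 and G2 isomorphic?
No, not isomorphic

The graphs are NOT isomorphic.

Connected components of G1: 1 component(s) with vertex sets [[0, 1, 2, 3, 4, 5, 6, 7, 8, 9, 10, 11]], sizes [12].
Connected components of G2: 5 component(s) with vertex sets [[3], [4], [10], [6, 9], [0, 1, 2, 5, 7, 8, 11]], sizes [1, 1, 1, 2, 7].
The number of connected components (and the multiset of component sizes) is an isomorphism invariant — an isomorphism maps each component of G1 bijectively onto a component of G2. Since G1 has 1 component(s) and G2 has 5, they cannot be isomorphic.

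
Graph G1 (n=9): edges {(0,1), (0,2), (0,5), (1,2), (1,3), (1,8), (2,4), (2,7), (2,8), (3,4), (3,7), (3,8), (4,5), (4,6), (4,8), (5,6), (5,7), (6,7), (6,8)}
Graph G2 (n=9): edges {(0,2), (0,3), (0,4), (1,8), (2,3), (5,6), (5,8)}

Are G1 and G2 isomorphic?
No, not isomorphic

The graphs are NOT isomorphic.

Connected components of G1: 1 component(s) with vertex sets [[0, 1, 2, 3, 4, 5, 6, 7, 8]], sizes [9].
Connected components of G2: 3 component(s) with vertex sets [[7], [0, 2, 3, 4], [1, 5, 6, 8]], sizes [1, 4, 4].
The number of connected components (and the multiset of component sizes) is an isomorphism invariant — an isomorphism maps each component of G1 bijectively onto a component of G2. Since G1 has 1 component(s) and G2 has 3, they cannot be isomorphic.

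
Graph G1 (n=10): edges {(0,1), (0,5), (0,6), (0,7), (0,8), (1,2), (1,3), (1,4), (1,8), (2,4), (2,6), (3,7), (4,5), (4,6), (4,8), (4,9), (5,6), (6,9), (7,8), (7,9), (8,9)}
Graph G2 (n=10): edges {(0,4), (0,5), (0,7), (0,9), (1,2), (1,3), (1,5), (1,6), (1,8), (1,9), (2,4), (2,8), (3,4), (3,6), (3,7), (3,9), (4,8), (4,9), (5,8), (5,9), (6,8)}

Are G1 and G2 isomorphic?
Yes, isomorphic

The graphs are isomorphic.
One valid mapping φ: V(G1) → V(G2): 0→4, 1→3, 2→6, 3→7, 4→1, 5→2, 6→8, 7→0, 8→9, 9→5

Verify φ preserves adjacency — for each edge of G1, its image is an edge of G2:
  (0,1) → (φ(0),φ(1)) = (3,4) ∈ E(G2) ✓
  (0,5) → (φ(0),φ(5)) = (2,4) ∈ E(G2) ✓
  (0,6) → (φ(0),φ(6)) = (4,8) ∈ E(G2) ✓
  (0,7) → (φ(0),φ(7)) = (0,4) ∈ E(G2) ✓
  (0,8) → (φ(0),φ(8)) = (4,9) ∈ E(G2) ✓
  (1,2) → (φ(1),φ(2)) = (3,6) ∈ E(G2) ✓
  (1,3) → (φ(1),φ(3)) = (3,7) ∈ E(G2) ✓
  (1,4) → (φ(1),φ(4)) = (1,3) ∈ E(G2) ✓
  (1,8) → (φ(1),φ(8)) = (3,9) ∈ E(G2) ✓
  (2,4) → (φ(2),φ(4)) = (1,6) ∈ E(G2) ✓
  (2,6) → (φ(2),φ(6)) = (6,8) ∈ E(G2) ✓
  (3,7) → (φ(3),φ(7)) = (0,7) ∈ E(G2) ✓
  (4,5) → (φ(4),φ(5)) = (1,2) ∈ E(G2) ✓
  (4,6) → (φ(4),φ(6)) = (1,8) ∈ E(G2) ✓
  (4,8) → (φ(4),φ(8)) = (1,9) ∈ E(G2) ✓
  (4,9) → (φ(4),φ(9)) = (1,5) ∈ E(G2) ✓
  (5,6) → (φ(5),φ(6)) = (2,8) ∈ E(G2) ✓
  (6,9) → (φ(6),φ(9)) = (5,8) ∈ E(G2) ✓
  (7,8) → (φ(7),φ(8)) = (0,9) ∈ E(G2) ✓
  (7,9) → (φ(7),φ(9)) = (0,5) ∈ E(G2) ✓
  (8,9) → (φ(8),φ(9)) = (5,9) ∈ E(G2) ✓
All 21 edges of G1 map to edges of G2, and |E(G1)| = |E(G2)| = 21, so φ is a bijection on edges as well as vertices. Hence G1 ≅ G2.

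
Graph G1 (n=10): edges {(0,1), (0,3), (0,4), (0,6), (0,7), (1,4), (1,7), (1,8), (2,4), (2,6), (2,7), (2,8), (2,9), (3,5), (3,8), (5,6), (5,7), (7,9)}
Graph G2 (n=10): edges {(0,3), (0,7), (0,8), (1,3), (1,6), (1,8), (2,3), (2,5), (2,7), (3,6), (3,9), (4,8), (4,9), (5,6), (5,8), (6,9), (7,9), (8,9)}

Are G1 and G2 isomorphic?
Yes, isomorphic

The graphs are isomorphic.
One valid mapping φ: V(G1) → V(G2): 0→3, 1→6, 2→8, 3→2, 4→1, 5→7, 6→0, 7→9, 8→5, 9→4

Verify φ preserves adjacency — for each edge of G1, its image is an edge of G2:
  (0,1) → (φ(0),φ(1)) = (3,6) ∈ E(G2) ✓
  (0,3) → (φ(0),φ(3)) = (2,3) ∈ E(G2) ✓
  (0,4) → (φ(0),φ(4)) = (1,3) ∈ E(G2) ✓
  (0,6) → (φ(0),φ(6)) = (0,3) ∈ E(G2) ✓
  (0,7) → (φ(0),φ(7)) = (3,9) ∈ E(G2) ✓
  (1,4) → (φ(1),φ(4)) = (1,6) ∈ E(G2) ✓
  (1,7) → (φ(1),φ(7)) = (6,9) ∈ E(G2) ✓
  (1,8) → (φ(1),φ(8)) = (5,6) ∈ E(G2) ✓
  (2,4) → (φ(2),φ(4)) = (1,8) ∈ E(G2) ✓
  (2,6) → (φ(2),φ(6)) = (0,8) ∈ E(G2) ✓
  (2,7) → (φ(2),φ(7)) = (8,9) ∈ E(G2) ✓
  (2,8) → (φ(2),φ(8)) = (5,8) ∈ E(G2) ✓
  (2,9) → (φ(2),φ(9)) = (4,8) ∈ E(G2) ✓
  (3,5) → (φ(3),φ(5)) = (2,7) ∈ E(G2) ✓
  (3,8) → (φ(3),φ(8)) = (2,5) ∈ E(G2) ✓
  (5,6) → (φ(5),φ(6)) = (0,7) ∈ E(G2) ✓
  (5,7) → (φ(5),φ(7)) = (7,9) ∈ E(G2) ✓
  (7,9) → (φ(7),φ(9)) = (4,9) ∈ E(G2) ✓
All 18 edges of G1 map to edges of G2, and |E(G1)| = |E(G2)| = 18, so φ is a bijection on edges as well as vertices. Hence G1 ≅ G2.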